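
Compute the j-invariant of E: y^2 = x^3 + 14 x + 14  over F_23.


Delta = -16(4 a^3 + 27 b^2) mod 23 = 3
-1728 * (4 a)^3 = -1728 * (4*14)^3 mod 23 = 13
j = 13 * 3^(-1) mod 23 = 12

j = 12 (mod 23)


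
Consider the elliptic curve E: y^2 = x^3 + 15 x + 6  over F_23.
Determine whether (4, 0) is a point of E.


Check whether y^2 = x^3 + 15 x + 6 (mod 23) for (x, y) = (4, 0).
LHS: y^2 = 0^2 mod 23 = 0
RHS: x^3 + 15 x + 6 = 4^3 + 15*4 + 6 mod 23 = 15
LHS != RHS

No, not on the curve


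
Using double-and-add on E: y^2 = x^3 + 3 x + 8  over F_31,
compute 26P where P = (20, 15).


k = 26 = 11010_2 (binary, LSB first: 01011)
Double-and-add from P = (20, 15):
  bit 0 = 0: acc unchanged = O
  bit 1 = 1: acc = O + (27, 5) = (27, 5)
  bit 2 = 0: acc unchanged = (27, 5)
  bit 3 = 1: acc = (27, 5) + (21, 30) = (15, 7)
  bit 4 = 1: acc = (15, 7) + (9, 12) = (12, 6)

26P = (12, 6)


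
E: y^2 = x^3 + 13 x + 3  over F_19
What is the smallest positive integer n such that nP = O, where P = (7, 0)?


Compute successive multiples of P until we hit O:
  1P = (7, 0)
  2P = O

ord(P) = 2


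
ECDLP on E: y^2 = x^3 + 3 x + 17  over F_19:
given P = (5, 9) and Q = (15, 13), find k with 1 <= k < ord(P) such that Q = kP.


Enumerate multiples of P until we hit Q = (15, 13):
  1P = (5, 9)
  2P = (13, 7)
  3P = (7, 1)
  4P = (4, 6)
  5P = (0, 6)
  6P = (6, 17)
  7P = (15, 6)
  8P = (16, 0)
  9P = (15, 13)
Match found at i = 9.

k = 9


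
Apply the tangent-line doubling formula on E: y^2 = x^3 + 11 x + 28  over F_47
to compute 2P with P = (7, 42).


Doubling: s = (3 x1^2 + a) / (2 y1)
s = (3*7^2 + 11) / (2*42) mod 47 = 3
x3 = s^2 - 2 x1 mod 47 = 3^2 - 2*7 = 42
y3 = s (x1 - x3) - y1 mod 47 = 3 * (7 - 42) - 42 = 41

2P = (42, 41)


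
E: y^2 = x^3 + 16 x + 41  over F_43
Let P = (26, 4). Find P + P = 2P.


Doubling: s = (3 x1^2 + a) / (2 y1)
s = (3*26^2 + 16) / (2*4) mod 43 = 19
x3 = s^2 - 2 x1 mod 43 = 19^2 - 2*26 = 8
y3 = s (x1 - x3) - y1 mod 43 = 19 * (26 - 8) - 4 = 37

2P = (8, 37)


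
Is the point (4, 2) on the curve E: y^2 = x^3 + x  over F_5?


Check whether y^2 = x^3 + 1 x + 0 (mod 5) for (x, y) = (4, 2).
LHS: y^2 = 2^2 mod 5 = 4
RHS: x^3 + 1 x + 0 = 4^3 + 1*4 + 0 mod 5 = 3
LHS != RHS

No, not on the curve


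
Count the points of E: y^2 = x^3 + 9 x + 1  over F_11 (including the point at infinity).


For each x in F_11, count y with y^2 = x^3 + 9 x + 1 mod 11:
  x = 0: RHS = 1, y in [1, 10]  -> 2 point(s)
  x = 1: RHS = 0, y in [0]  -> 1 point(s)
  x = 2: RHS = 5, y in [4, 7]  -> 2 point(s)
  x = 3: RHS = 0, y in [0]  -> 1 point(s)
  x = 7: RHS = 0, y in [0]  -> 1 point(s)
Affine points: 7. Add the point at infinity: total = 8.

#E(F_11) = 8


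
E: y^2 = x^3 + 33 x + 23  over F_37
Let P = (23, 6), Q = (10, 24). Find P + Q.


P != Q, so use the chord formula.
s = (y2 - y1) / (x2 - x1) = (18) / (24) mod 37 = 10
x3 = s^2 - x1 - x2 mod 37 = 10^2 - 23 - 10 = 30
y3 = s (x1 - x3) - y1 mod 37 = 10 * (23 - 30) - 6 = 35

P + Q = (30, 35)


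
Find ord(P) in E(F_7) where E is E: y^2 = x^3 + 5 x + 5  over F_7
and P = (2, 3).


Compute successive multiples of P until we hit O:
  1P = (2, 3)
  2P = (5, 6)
  3P = (1, 5)
  4P = (1, 2)
  5P = (5, 1)
  6P = (2, 4)
  7P = O

ord(P) = 7


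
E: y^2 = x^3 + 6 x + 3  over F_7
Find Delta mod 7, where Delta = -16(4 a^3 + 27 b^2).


4 a^3 + 27 b^2 = 4*6^3 + 27*3^2 = 864 + 243 = 1107
Delta = -16 * (1107) = -17712
Delta mod 7 = 5

Delta = 5 (mod 7)


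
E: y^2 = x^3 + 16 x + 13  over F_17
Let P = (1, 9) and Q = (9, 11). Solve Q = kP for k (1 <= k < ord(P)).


Enumerate multiples of P until we hit Q = (9, 11):
  1P = (1, 9)
  2P = (2, 6)
  3P = (6, 6)
  4P = (9, 6)
  5P = (9, 11)
Match found at i = 5.

k = 5


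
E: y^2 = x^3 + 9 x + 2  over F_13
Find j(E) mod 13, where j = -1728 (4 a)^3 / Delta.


Delta = -16(4 a^3 + 27 b^2) mod 13 = 2
-1728 * (4 a)^3 = -1728 * (4*9)^3 mod 13 = 12
j = 12 * 2^(-1) mod 13 = 6

j = 6 (mod 13)


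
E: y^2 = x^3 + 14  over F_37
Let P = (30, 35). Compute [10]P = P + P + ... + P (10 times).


k = 10 = 1010_2 (binary, LSB first: 0101)
Double-and-add from P = (30, 35):
  bit 0 = 0: acc unchanged = O
  bit 1 = 1: acc = O + (21, 32) = (21, 32)
  bit 2 = 0: acc unchanged = (21, 32)
  bit 3 = 1: acc = (21, 32) + (25, 32) = (28, 5)

10P = (28, 5)


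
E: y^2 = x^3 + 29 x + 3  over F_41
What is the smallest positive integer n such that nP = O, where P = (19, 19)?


Compute successive multiples of P until we hit O:
  1P = (19, 19)
  2P = (24, 3)
  3P = (23, 2)
  4P = (35, 8)
  5P = (36, 26)
  6P = (31, 5)
  7P = (14, 23)
  8P = (7, 37)
  ... (continuing to 17P)
  17P = O

ord(P) = 17


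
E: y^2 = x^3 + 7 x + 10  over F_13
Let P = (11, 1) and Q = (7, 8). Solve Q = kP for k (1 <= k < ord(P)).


Enumerate multiples of P until we hit Q = (7, 8):
  1P = (11, 1)
  2P = (0, 6)
  3P = (5, 1)
  4P = (10, 12)
  5P = (9, 3)
  6P = (7, 8)
Match found at i = 6.

k = 6


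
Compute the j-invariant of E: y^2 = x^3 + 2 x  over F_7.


Delta = -16(4 a^3 + 27 b^2) mod 7 = 6
-1728 * (4 a)^3 = -1728 * (4*2)^3 mod 7 = 1
j = 1 * 6^(-1) mod 7 = 6

j = 6 (mod 7)


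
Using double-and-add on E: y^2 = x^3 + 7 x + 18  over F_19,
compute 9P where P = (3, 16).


k = 9 = 1001_2 (binary, LSB first: 1001)
Double-and-add from P = (3, 16):
  bit 0 = 1: acc = O + (3, 16) = (3, 16)
  bit 1 = 0: acc unchanged = (3, 16)
  bit 2 = 0: acc unchanged = (3, 16)
  bit 3 = 1: acc = (3, 16) + (10, 10) = (11, 18)

9P = (11, 18)


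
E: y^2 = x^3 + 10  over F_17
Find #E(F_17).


For each x in F_17, count y with y^2 = x^3 + 0 x + 10 mod 17:
  x = 2: RHS = 1, y in [1, 16]  -> 2 point(s)
  x = 5: RHS = 16, y in [4, 13]  -> 2 point(s)
  x = 7: RHS = 13, y in [8, 9]  -> 2 point(s)
  x = 9: RHS = 8, y in [5, 12]  -> 2 point(s)
  x = 11: RHS = 15, y in [7, 10]  -> 2 point(s)
  x = 12: RHS = 4, y in [2, 15]  -> 2 point(s)
  x = 14: RHS = 0, y in [0]  -> 1 point(s)
  x = 15: RHS = 2, y in [6, 11]  -> 2 point(s)
  x = 16: RHS = 9, y in [3, 14]  -> 2 point(s)
Affine points: 17. Add the point at infinity: total = 18.

#E(F_17) = 18


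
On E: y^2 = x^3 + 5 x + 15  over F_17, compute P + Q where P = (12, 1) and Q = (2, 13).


P != Q, so use the chord formula.
s = (y2 - y1) / (x2 - x1) = (12) / (7) mod 17 = 9
x3 = s^2 - x1 - x2 mod 17 = 9^2 - 12 - 2 = 16
y3 = s (x1 - x3) - y1 mod 17 = 9 * (12 - 16) - 1 = 14

P + Q = (16, 14)


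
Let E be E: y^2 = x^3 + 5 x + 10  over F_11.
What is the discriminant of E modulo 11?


4 a^3 + 27 b^2 = 4*5^3 + 27*10^2 = 500 + 2700 = 3200
Delta = -16 * (3200) = -51200
Delta mod 11 = 5

Delta = 5 (mod 11)


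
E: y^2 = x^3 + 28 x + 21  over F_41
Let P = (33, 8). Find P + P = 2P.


Doubling: s = (3 x1^2 + a) / (2 y1)
s = (3*33^2 + 28) / (2*8) mod 41 = 24
x3 = s^2 - 2 x1 mod 41 = 24^2 - 2*33 = 18
y3 = s (x1 - x3) - y1 mod 41 = 24 * (33 - 18) - 8 = 24

2P = (18, 24)


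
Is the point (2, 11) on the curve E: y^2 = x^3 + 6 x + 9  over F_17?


Check whether y^2 = x^3 + 6 x + 9 (mod 17) for (x, y) = (2, 11).
LHS: y^2 = 11^2 mod 17 = 2
RHS: x^3 + 6 x + 9 = 2^3 + 6*2 + 9 mod 17 = 12
LHS != RHS

No, not on the curve


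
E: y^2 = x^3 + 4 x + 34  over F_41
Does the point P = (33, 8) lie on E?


Check whether y^2 = x^3 + 4 x + 34 (mod 41) for (x, y) = (33, 8).
LHS: y^2 = 8^2 mod 41 = 23
RHS: x^3 + 4 x + 34 = 33^3 + 4*33 + 34 mod 41 = 23
LHS = RHS

Yes, on the curve


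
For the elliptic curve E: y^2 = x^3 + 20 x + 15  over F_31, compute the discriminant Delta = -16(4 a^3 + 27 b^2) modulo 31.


4 a^3 + 27 b^2 = 4*20^3 + 27*15^2 = 32000 + 6075 = 38075
Delta = -16 * (38075) = -609200
Delta mod 31 = 12

Delta = 12 (mod 31)


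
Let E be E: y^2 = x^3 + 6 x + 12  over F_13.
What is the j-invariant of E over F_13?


Delta = -16(4 a^3 + 27 b^2) mod 13 = 5
-1728 * (4 a)^3 = -1728 * (4*6)^3 mod 13 = 5
j = 5 * 5^(-1) mod 13 = 1

j = 1 (mod 13)


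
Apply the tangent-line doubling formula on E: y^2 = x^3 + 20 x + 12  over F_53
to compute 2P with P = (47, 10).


Doubling: s = (3 x1^2 + a) / (2 y1)
s = (3*47^2 + 20) / (2*10) mod 53 = 17
x3 = s^2 - 2 x1 mod 53 = 17^2 - 2*47 = 36
y3 = s (x1 - x3) - y1 mod 53 = 17 * (47 - 36) - 10 = 18

2P = (36, 18)


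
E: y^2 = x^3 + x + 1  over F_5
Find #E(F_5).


For each x in F_5, count y with y^2 = x^3 + 1 x + 1 mod 5:
  x = 0: RHS = 1, y in [1, 4]  -> 2 point(s)
  x = 2: RHS = 1, y in [1, 4]  -> 2 point(s)
  x = 3: RHS = 1, y in [1, 4]  -> 2 point(s)
  x = 4: RHS = 4, y in [2, 3]  -> 2 point(s)
Affine points: 8. Add the point at infinity: total = 9.

#E(F_5) = 9


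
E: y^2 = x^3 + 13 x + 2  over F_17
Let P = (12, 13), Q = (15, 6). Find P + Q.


P != Q, so use the chord formula.
s = (y2 - y1) / (x2 - x1) = (10) / (3) mod 17 = 9
x3 = s^2 - x1 - x2 mod 17 = 9^2 - 12 - 15 = 3
y3 = s (x1 - x3) - y1 mod 17 = 9 * (12 - 3) - 13 = 0

P + Q = (3, 0)


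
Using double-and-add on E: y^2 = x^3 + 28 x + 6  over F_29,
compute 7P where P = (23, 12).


k = 7 = 111_2 (binary, LSB first: 111)
Double-and-add from P = (23, 12):
  bit 0 = 1: acc = O + (23, 12) = (23, 12)
  bit 1 = 1: acc = (23, 12) + (28, 8) = (3, 1)
  bit 2 = 1: acc = (3, 1) + (7, 20) = (18, 22)

7P = (18, 22)


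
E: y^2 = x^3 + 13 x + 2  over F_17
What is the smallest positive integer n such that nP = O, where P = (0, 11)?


Compute successive multiples of P until we hit O:
  1P = (0, 11)
  2P = (2, 11)
  3P = (15, 6)
  4P = (4, 13)
  5P = (9, 10)
  6P = (12, 13)
  7P = (14, 15)
  8P = (1, 13)
  ... (continuing to 18P)
  18P = O

ord(P) = 18


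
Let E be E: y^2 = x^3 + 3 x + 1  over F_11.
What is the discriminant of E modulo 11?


4 a^3 + 27 b^2 = 4*3^3 + 27*1^2 = 108 + 27 = 135
Delta = -16 * (135) = -2160
Delta mod 11 = 7

Delta = 7 (mod 11)


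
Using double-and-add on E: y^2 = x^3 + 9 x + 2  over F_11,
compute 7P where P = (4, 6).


k = 7 = 111_2 (binary, LSB first: 111)
Double-and-add from P = (4, 6):
  bit 0 = 1: acc = O + (4, 6) = (4, 6)
  bit 1 = 1: acc = (4, 6) + (7, 10) = (3, 10)
  bit 2 = 1: acc = (3, 10) + (9, 3) = (8, 5)

7P = (8, 5)


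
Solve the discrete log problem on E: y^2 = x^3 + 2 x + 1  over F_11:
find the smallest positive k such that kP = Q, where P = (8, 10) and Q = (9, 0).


Enumerate multiples of P until we hit Q = (9, 0):
  1P = (8, 10)
  2P = (10, 8)
  3P = (5, 9)
  4P = (3, 10)
  5P = (0, 1)
  6P = (1, 2)
  7P = (6, 8)
  8P = (9, 0)
Match found at i = 8.

k = 8


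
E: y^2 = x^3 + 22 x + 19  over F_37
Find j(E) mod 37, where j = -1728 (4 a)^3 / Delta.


Delta = -16(4 a^3 + 27 b^2) mod 37 = 34
-1728 * (4 a)^3 = -1728 * (4*22)^3 mod 37 = 29
j = 29 * 34^(-1) mod 37 = 15

j = 15 (mod 37)


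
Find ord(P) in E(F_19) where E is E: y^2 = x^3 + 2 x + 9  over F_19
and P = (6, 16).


Compute successive multiples of P until we hit O:
  1P = (6, 16)
  2P = (18, 14)
  3P = (4, 9)
  4P = (7, 9)
  5P = (17, 4)
  6P = (3, 17)
  7P = (8, 10)
  8P = (14, 8)
  ... (continuing to 23P)
  23P = O

ord(P) = 23


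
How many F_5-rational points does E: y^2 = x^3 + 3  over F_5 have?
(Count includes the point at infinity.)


For each x in F_5, count y with y^2 = x^3 + 0 x + 3 mod 5:
  x = 1: RHS = 4, y in [2, 3]  -> 2 point(s)
  x = 2: RHS = 1, y in [1, 4]  -> 2 point(s)
  x = 3: RHS = 0, y in [0]  -> 1 point(s)
Affine points: 5. Add the point at infinity: total = 6.

#E(F_5) = 6


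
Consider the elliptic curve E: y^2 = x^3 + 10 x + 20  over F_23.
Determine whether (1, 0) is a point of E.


Check whether y^2 = x^3 + 10 x + 20 (mod 23) for (x, y) = (1, 0).
LHS: y^2 = 0^2 mod 23 = 0
RHS: x^3 + 10 x + 20 = 1^3 + 10*1 + 20 mod 23 = 8
LHS != RHS

No, not on the curve


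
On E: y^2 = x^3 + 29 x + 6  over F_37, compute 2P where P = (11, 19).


Doubling: s = (3 x1^2 + a) / (2 y1)
s = (3*11^2 + 29) / (2*19) mod 37 = 22
x3 = s^2 - 2 x1 mod 37 = 22^2 - 2*11 = 18
y3 = s (x1 - x3) - y1 mod 37 = 22 * (11 - 18) - 19 = 12

2P = (18, 12)


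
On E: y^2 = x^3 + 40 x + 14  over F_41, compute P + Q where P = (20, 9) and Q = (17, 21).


P != Q, so use the chord formula.
s = (y2 - y1) / (x2 - x1) = (12) / (38) mod 41 = 37
x3 = s^2 - x1 - x2 mod 41 = 37^2 - 20 - 17 = 20
y3 = s (x1 - x3) - y1 mod 41 = 37 * (20 - 20) - 9 = 32

P + Q = (20, 32)


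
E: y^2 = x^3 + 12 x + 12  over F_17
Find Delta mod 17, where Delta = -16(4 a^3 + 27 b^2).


4 a^3 + 27 b^2 = 4*12^3 + 27*12^2 = 6912 + 3888 = 10800
Delta = -16 * (10800) = -172800
Delta mod 17 = 5

Delta = 5 (mod 17)


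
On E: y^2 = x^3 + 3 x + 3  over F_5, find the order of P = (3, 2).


Compute successive multiples of P until we hit O:
  1P = (3, 2)
  2P = (4, 3)
  3P = (4, 2)
  4P = (3, 3)
  5P = O

ord(P) = 5


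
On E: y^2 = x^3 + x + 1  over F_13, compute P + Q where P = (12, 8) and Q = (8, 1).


P != Q, so use the chord formula.
s = (y2 - y1) / (x2 - x1) = (6) / (9) mod 13 = 5
x3 = s^2 - x1 - x2 mod 13 = 5^2 - 12 - 8 = 5
y3 = s (x1 - x3) - y1 mod 13 = 5 * (12 - 5) - 8 = 1

P + Q = (5, 1)


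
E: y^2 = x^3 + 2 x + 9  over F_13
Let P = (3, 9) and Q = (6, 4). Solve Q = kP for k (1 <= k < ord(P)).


Enumerate multiples of P until we hit Q = (6, 4):
  1P = (3, 9)
  2P = (11, 7)
  3P = (8, 2)
  4P = (5, 12)
  5P = (4, 9)
  6P = (6, 4)
Match found at i = 6.

k = 6


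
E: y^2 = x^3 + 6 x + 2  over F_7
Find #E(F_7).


For each x in F_7, count y with y^2 = x^3 + 6 x + 2 mod 7:
  x = 0: RHS = 2, y in [3, 4]  -> 2 point(s)
  x = 1: RHS = 2, y in [3, 4]  -> 2 point(s)
  x = 2: RHS = 1, y in [1, 6]  -> 2 point(s)
  x = 6: RHS = 2, y in [3, 4]  -> 2 point(s)
Affine points: 8. Add the point at infinity: total = 9.

#E(F_7) = 9


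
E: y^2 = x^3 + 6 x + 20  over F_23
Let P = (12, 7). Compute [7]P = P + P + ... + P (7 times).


k = 7 = 111_2 (binary, LSB first: 111)
Double-and-add from P = (12, 7):
  bit 0 = 1: acc = O + (12, 7) = (12, 7)
  bit 1 = 1: acc = (12, 7) + (1, 2) = (18, 7)
  bit 2 = 1: acc = (18, 7) + (16, 16) = (15, 14)

7P = (15, 14)


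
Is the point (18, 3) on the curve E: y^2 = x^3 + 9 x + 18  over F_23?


Check whether y^2 = x^3 + 9 x + 18 (mod 23) for (x, y) = (18, 3).
LHS: y^2 = 3^2 mod 23 = 9
RHS: x^3 + 9 x + 18 = 18^3 + 9*18 + 18 mod 23 = 9
LHS = RHS

Yes, on the curve


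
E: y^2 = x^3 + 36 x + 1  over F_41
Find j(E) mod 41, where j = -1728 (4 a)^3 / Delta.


Delta = -16(4 a^3 + 27 b^2) mod 41 = 24
-1728 * (4 a)^3 = -1728 * (4*36)^3 mod 41 = 30
j = 30 * 24^(-1) mod 41 = 32

j = 32 (mod 41)


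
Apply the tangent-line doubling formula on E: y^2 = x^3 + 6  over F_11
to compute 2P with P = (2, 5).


Doubling: s = (3 x1^2 + a) / (2 y1)
s = (3*2^2 + 0) / (2*5) mod 11 = 10
x3 = s^2 - 2 x1 mod 11 = 10^2 - 2*2 = 8
y3 = s (x1 - x3) - y1 mod 11 = 10 * (2 - 8) - 5 = 1

2P = (8, 1)


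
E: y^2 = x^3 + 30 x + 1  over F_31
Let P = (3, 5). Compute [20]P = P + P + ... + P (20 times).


k = 20 = 10100_2 (binary, LSB first: 00101)
Double-and-add from P = (3, 5):
  bit 0 = 0: acc unchanged = O
  bit 1 = 0: acc unchanged = O
  bit 2 = 1: acc = O + (28, 16) = (28, 16)
  bit 3 = 0: acc unchanged = (28, 16)
  bit 4 = 1: acc = (28, 16) + (8, 28) = (9, 16)

20P = (9, 16)


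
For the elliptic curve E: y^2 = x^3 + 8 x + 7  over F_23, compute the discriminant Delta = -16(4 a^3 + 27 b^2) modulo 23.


4 a^3 + 27 b^2 = 4*8^3 + 27*7^2 = 2048 + 1323 = 3371
Delta = -16 * (3371) = -53936
Delta mod 23 = 22

Delta = 22 (mod 23)


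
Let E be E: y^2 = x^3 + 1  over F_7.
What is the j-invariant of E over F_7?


Delta = -16(4 a^3 + 27 b^2) mod 7 = 2
-1728 * (4 a)^3 = -1728 * (4*0)^3 mod 7 = 0
j = 0 * 2^(-1) mod 7 = 0

j = 0 (mod 7)


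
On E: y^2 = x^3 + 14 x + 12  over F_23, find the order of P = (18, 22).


Compute successive multiples of P until we hit O:
  1P = (18, 22)
  2P = (18, 1)
  3P = O

ord(P) = 3


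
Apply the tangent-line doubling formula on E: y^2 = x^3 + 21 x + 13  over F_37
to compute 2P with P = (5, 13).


Doubling: s = (3 x1^2 + a) / (2 y1)
s = (3*5^2 + 21) / (2*13) mod 37 = 35
x3 = s^2 - 2 x1 mod 37 = 35^2 - 2*5 = 31
y3 = s (x1 - x3) - y1 mod 37 = 35 * (5 - 31) - 13 = 2

2P = (31, 2)


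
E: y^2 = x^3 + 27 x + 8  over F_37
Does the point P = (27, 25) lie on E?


Check whether y^2 = x^3 + 27 x + 8 (mod 37) for (x, y) = (27, 25).
LHS: y^2 = 25^2 mod 37 = 33
RHS: x^3 + 27 x + 8 = 27^3 + 27*27 + 8 mod 37 = 33
LHS = RHS

Yes, on the curve


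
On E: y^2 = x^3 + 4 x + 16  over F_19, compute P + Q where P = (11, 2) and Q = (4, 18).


P != Q, so use the chord formula.
s = (y2 - y1) / (x2 - x1) = (16) / (12) mod 19 = 14
x3 = s^2 - x1 - x2 mod 19 = 14^2 - 11 - 4 = 10
y3 = s (x1 - x3) - y1 mod 19 = 14 * (11 - 10) - 2 = 12

P + Q = (10, 12)


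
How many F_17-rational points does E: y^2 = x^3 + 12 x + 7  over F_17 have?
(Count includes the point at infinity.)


For each x in F_17, count y with y^2 = x^3 + 12 x + 7 mod 17:
  x = 3: RHS = 2, y in [6, 11]  -> 2 point(s)
  x = 4: RHS = 0, y in [0]  -> 1 point(s)
  x = 7: RHS = 9, y in [3, 14]  -> 2 point(s)
  x = 11: RHS = 8, y in [5, 12]  -> 2 point(s)
  x = 12: RHS = 9, y in [3, 14]  -> 2 point(s)
  x = 15: RHS = 9, y in [3, 14]  -> 2 point(s)
Affine points: 11. Add the point at infinity: total = 12.

#E(F_17) = 12


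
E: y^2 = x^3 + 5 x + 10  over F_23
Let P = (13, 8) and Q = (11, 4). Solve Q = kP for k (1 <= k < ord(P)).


Enumerate multiples of P until we hit Q = (11, 4):
  1P = (13, 8)
  2P = (9, 5)
  3P = (3, 11)
  4P = (11, 19)
  5P = (12, 21)
  6P = (6, 16)
  7P = (10, 5)
  8P = (1, 4)
  9P = (4, 18)
  10P = (22, 2)
  11P = (14, 8)
  12P = (19, 15)
  13P = (16, 0)
  14P = (19, 8)
  15P = (14, 15)
  16P = (22, 21)
  17P = (4, 5)
  18P = (1, 19)
  19P = (10, 18)
  20P = (6, 7)
  21P = (12, 2)
  22P = (11, 4)
Match found at i = 22.

k = 22


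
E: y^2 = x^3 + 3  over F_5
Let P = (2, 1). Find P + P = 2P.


Doubling: s = (3 x1^2 + a) / (2 y1)
s = (3*2^2 + 0) / (2*1) mod 5 = 1
x3 = s^2 - 2 x1 mod 5 = 1^2 - 2*2 = 2
y3 = s (x1 - x3) - y1 mod 5 = 1 * (2 - 2) - 1 = 4

2P = (2, 4)


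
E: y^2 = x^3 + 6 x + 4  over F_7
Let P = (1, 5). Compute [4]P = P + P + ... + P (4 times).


k = 4 = 100_2 (binary, LSB first: 001)
Double-and-add from P = (1, 5):
  bit 0 = 0: acc unchanged = O
  bit 1 = 0: acc unchanged = O
  bit 2 = 1: acc = O + (4, 1) = (4, 1)

4P = (4, 1)


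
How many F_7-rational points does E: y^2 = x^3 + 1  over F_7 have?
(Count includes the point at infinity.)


For each x in F_7, count y with y^2 = x^3 + 0 x + 1 mod 7:
  x = 0: RHS = 1, y in [1, 6]  -> 2 point(s)
  x = 1: RHS = 2, y in [3, 4]  -> 2 point(s)
  x = 2: RHS = 2, y in [3, 4]  -> 2 point(s)
  x = 3: RHS = 0, y in [0]  -> 1 point(s)
  x = 4: RHS = 2, y in [3, 4]  -> 2 point(s)
  x = 5: RHS = 0, y in [0]  -> 1 point(s)
  x = 6: RHS = 0, y in [0]  -> 1 point(s)
Affine points: 11. Add the point at infinity: total = 12.

#E(F_7) = 12


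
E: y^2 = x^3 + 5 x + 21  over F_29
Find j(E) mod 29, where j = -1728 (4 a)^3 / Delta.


Delta = -16(4 a^3 + 27 b^2) mod 29 = 22
-1728 * (4 a)^3 = -1728 * (4*5)^3 mod 29 = 10
j = 10 * 22^(-1) mod 29 = 11

j = 11 (mod 29)


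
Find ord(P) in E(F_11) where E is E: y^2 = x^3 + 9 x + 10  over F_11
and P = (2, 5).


Compute successive multiples of P until we hit O:
  1P = (2, 5)
  2P = (8, 0)
  3P = (2, 6)
  4P = O

ord(P) = 4


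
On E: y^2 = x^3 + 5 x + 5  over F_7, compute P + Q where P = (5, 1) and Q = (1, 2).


P != Q, so use the chord formula.
s = (y2 - y1) / (x2 - x1) = (1) / (3) mod 7 = 5
x3 = s^2 - x1 - x2 mod 7 = 5^2 - 5 - 1 = 5
y3 = s (x1 - x3) - y1 mod 7 = 5 * (5 - 5) - 1 = 6

P + Q = (5, 6)


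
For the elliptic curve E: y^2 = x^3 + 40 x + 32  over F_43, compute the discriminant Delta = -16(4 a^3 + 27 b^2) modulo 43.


4 a^3 + 27 b^2 = 4*40^3 + 27*32^2 = 256000 + 27648 = 283648
Delta = -16 * (283648) = -4538368
Delta mod 43 = 24

Delta = 24 (mod 43)


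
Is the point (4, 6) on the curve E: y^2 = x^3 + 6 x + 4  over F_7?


Check whether y^2 = x^3 + 6 x + 4 (mod 7) for (x, y) = (4, 6).
LHS: y^2 = 6^2 mod 7 = 1
RHS: x^3 + 6 x + 4 = 4^3 + 6*4 + 4 mod 7 = 1
LHS = RHS

Yes, on the curve


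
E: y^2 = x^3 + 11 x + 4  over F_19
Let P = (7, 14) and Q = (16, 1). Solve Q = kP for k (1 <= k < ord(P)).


Enumerate multiples of P until we hit Q = (16, 1):
  1P = (7, 14)
  2P = (16, 18)
  3P = (3, 11)
  4P = (6, 1)
  5P = (4, 6)
  6P = (13, 8)
  7P = (0, 17)
  8P = (18, 7)
  9P = (1, 15)
  10P = (1, 4)
  11P = (18, 12)
  12P = (0, 2)
  13P = (13, 11)
  14P = (4, 13)
  15P = (6, 18)
  16P = (3, 8)
  17P = (16, 1)
Match found at i = 17.

k = 17


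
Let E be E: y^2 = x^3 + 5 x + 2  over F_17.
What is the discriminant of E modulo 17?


4 a^3 + 27 b^2 = 4*5^3 + 27*2^2 = 500 + 108 = 608
Delta = -16 * (608) = -9728
Delta mod 17 = 13

Delta = 13 (mod 17)


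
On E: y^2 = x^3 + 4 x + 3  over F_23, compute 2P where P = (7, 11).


Doubling: s = (3 x1^2 + a) / (2 y1)
s = (3*7^2 + 4) / (2*11) mod 23 = 10
x3 = s^2 - 2 x1 mod 23 = 10^2 - 2*7 = 17
y3 = s (x1 - x3) - y1 mod 23 = 10 * (7 - 17) - 11 = 4

2P = (17, 4)


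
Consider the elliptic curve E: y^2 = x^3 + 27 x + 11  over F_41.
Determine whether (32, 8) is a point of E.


Check whether y^2 = x^3 + 27 x + 11 (mod 41) for (x, y) = (32, 8).
LHS: y^2 = 8^2 mod 41 = 23
RHS: x^3 + 27 x + 11 = 32^3 + 27*32 + 11 mod 41 = 23
LHS = RHS

Yes, on the curve


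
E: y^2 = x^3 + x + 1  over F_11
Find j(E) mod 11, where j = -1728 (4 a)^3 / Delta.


Delta = -16(4 a^3 + 27 b^2) mod 11 = 10
-1728 * (4 a)^3 = -1728 * (4*1)^3 mod 11 = 2
j = 2 * 10^(-1) mod 11 = 9

j = 9 (mod 11)


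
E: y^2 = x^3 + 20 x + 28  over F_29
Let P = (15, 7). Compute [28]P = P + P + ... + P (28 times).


k = 28 = 11100_2 (binary, LSB first: 00111)
Double-and-add from P = (15, 7):
  bit 0 = 0: acc unchanged = O
  bit 1 = 0: acc unchanged = O
  bit 2 = 1: acc = O + (0, 17) = (0, 17)
  bit 3 = 1: acc = (0, 17) + (16, 6) = (12, 13)
  bit 4 = 1: acc = (12, 13) + (1, 22) = (9, 3)

28P = (9, 3)


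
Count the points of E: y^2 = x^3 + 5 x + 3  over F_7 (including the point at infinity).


For each x in F_7, count y with y^2 = x^3 + 5 x + 3 mod 7:
  x = 1: RHS = 2, y in [3, 4]  -> 2 point(s)
  x = 2: RHS = 0, y in [0]  -> 1 point(s)
  x = 6: RHS = 4, y in [2, 5]  -> 2 point(s)
Affine points: 5. Add the point at infinity: total = 6.

#E(F_7) = 6


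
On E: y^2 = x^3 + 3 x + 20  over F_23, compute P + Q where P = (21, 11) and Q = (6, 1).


P != Q, so use the chord formula.
s = (y2 - y1) / (x2 - x1) = (13) / (8) mod 23 = 16
x3 = s^2 - x1 - x2 mod 23 = 16^2 - 21 - 6 = 22
y3 = s (x1 - x3) - y1 mod 23 = 16 * (21 - 22) - 11 = 19

P + Q = (22, 19)


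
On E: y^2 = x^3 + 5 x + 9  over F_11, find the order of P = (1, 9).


Compute successive multiples of P until we hit O:
  1P = (1, 9)
  2P = (2, 4)
  3P = (0, 8)
  4P = (0, 3)
  5P = (2, 7)
  6P = (1, 2)
  7P = O

ord(P) = 7


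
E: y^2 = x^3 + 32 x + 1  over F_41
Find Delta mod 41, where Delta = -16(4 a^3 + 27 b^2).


4 a^3 + 27 b^2 = 4*32^3 + 27*1^2 = 131072 + 27 = 131099
Delta = -16 * (131099) = -2097584
Delta mod 41 = 17

Delta = 17 (mod 41)


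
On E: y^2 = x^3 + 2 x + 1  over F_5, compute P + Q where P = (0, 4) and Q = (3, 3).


P != Q, so use the chord formula.
s = (y2 - y1) / (x2 - x1) = (4) / (3) mod 5 = 3
x3 = s^2 - x1 - x2 mod 5 = 3^2 - 0 - 3 = 1
y3 = s (x1 - x3) - y1 mod 5 = 3 * (0 - 1) - 4 = 3

P + Q = (1, 3)


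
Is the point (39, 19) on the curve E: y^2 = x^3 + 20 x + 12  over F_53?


Check whether y^2 = x^3 + 20 x + 12 (mod 53) for (x, y) = (39, 19).
LHS: y^2 = 19^2 mod 53 = 43
RHS: x^3 + 20 x + 12 = 39^3 + 20*39 + 12 mod 53 = 9
LHS != RHS

No, not on the curve


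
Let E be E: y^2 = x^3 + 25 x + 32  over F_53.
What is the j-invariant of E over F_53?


Delta = -16(4 a^3 + 27 b^2) mod 53 = 27
-1728 * (4 a)^3 = -1728 * (4*25)^3 mod 53 = 22
j = 22 * 27^(-1) mod 53 = 44

j = 44 (mod 53)


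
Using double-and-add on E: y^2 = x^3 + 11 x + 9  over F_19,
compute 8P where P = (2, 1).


k = 8 = 1000_2 (binary, LSB first: 0001)
Double-and-add from P = (2, 1):
  bit 0 = 0: acc unchanged = O
  bit 1 = 0: acc unchanged = O
  bit 2 = 0: acc unchanged = O
  bit 3 = 1: acc = O + (12, 11) = (12, 11)

8P = (12, 11)


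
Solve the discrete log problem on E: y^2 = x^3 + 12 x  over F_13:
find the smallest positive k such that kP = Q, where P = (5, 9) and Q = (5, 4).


Enumerate multiples of P until we hit Q = (5, 4):
  1P = (5, 9)
  2P = (0, 0)
  3P = (5, 4)
Match found at i = 3.

k = 3


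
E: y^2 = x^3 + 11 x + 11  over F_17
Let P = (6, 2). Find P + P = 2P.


Doubling: s = (3 x1^2 + a) / (2 y1)
s = (3*6^2 + 11) / (2*2) mod 17 = 0
x3 = s^2 - 2 x1 mod 17 = 0^2 - 2*6 = 5
y3 = s (x1 - x3) - y1 mod 17 = 0 * (6 - 5) - 2 = 15

2P = (5, 15)


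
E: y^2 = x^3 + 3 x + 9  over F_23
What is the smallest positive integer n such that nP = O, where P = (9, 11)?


Compute successive multiples of P until we hit O:
  1P = (9, 11)
  2P = (8, 19)
  3P = (1, 17)
  4P = (15, 5)
  5P = (0, 3)
  6P = (4, 19)
  7P = (19, 5)
  8P = (11, 4)
  ... (continuing to 30P)
  30P = O

ord(P) = 30


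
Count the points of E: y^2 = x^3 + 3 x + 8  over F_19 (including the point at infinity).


For each x in F_19, count y with y^2 = x^3 + 3 x + 8 mod 19:
  x = 3: RHS = 6, y in [5, 14]  -> 2 point(s)
  x = 7: RHS = 11, y in [7, 12]  -> 2 point(s)
  x = 9: RHS = 4, y in [2, 17]  -> 2 point(s)
  x = 11: RHS = 4, y in [2, 17]  -> 2 point(s)
  x = 12: RHS = 5, y in [9, 10]  -> 2 point(s)
  x = 14: RHS = 1, y in [1, 18]  -> 2 point(s)
  x = 18: RHS = 4, y in [2, 17]  -> 2 point(s)
Affine points: 14. Add the point at infinity: total = 15.

#E(F_19) = 15


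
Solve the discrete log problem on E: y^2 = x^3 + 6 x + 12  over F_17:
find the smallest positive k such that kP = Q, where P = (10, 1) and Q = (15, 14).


Enumerate multiples of P until we hit Q = (15, 14):
  1P = (10, 1)
  2P = (14, 16)
  3P = (6, 14)
  4P = (2, 7)
  5P = (13, 14)
  6P = (9, 9)
  7P = (11, 7)
  8P = (15, 3)
  9P = (1, 6)
  10P = (4, 7)
  11P = (4, 10)
  12P = (1, 11)
  13P = (15, 14)
Match found at i = 13.

k = 13


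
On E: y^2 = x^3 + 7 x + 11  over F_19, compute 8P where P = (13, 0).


k = 8 = 1000_2 (binary, LSB first: 0001)
Double-and-add from P = (13, 0):
  bit 0 = 0: acc unchanged = O
  bit 1 = 0: acc unchanged = O
  bit 2 = 0: acc unchanged = O
  bit 3 = 1: acc = O + O = O

8P = O


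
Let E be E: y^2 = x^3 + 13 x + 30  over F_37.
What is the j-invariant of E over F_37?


Delta = -16(4 a^3 + 27 b^2) mod 37 = 25
-1728 * (4 a)^3 = -1728 * (4*13)^3 mod 37 = 14
j = 14 * 25^(-1) mod 37 = 5

j = 5 (mod 37)


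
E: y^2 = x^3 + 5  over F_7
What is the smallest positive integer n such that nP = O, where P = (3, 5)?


Compute successive multiples of P until we hit O:
  1P = (3, 5)
  2P = (5, 5)
  3P = (6, 2)
  4P = (6, 5)
  5P = (5, 2)
  6P = (3, 2)
  7P = O

ord(P) = 7


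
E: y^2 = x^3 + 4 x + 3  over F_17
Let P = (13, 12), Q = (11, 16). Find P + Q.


P != Q, so use the chord formula.
s = (y2 - y1) / (x2 - x1) = (4) / (15) mod 17 = 15
x3 = s^2 - x1 - x2 mod 17 = 15^2 - 13 - 11 = 14
y3 = s (x1 - x3) - y1 mod 17 = 15 * (13 - 14) - 12 = 7

P + Q = (14, 7)


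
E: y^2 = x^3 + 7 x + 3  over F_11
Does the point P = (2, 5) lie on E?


Check whether y^2 = x^3 + 7 x + 3 (mod 11) for (x, y) = (2, 5).
LHS: y^2 = 5^2 mod 11 = 3
RHS: x^3 + 7 x + 3 = 2^3 + 7*2 + 3 mod 11 = 3
LHS = RHS

Yes, on the curve


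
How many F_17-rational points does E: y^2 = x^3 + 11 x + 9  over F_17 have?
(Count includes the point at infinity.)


For each x in F_17, count y with y^2 = x^3 + 11 x + 9 mod 17:
  x = 0: RHS = 9, y in [3, 14]  -> 2 point(s)
  x = 1: RHS = 4, y in [2, 15]  -> 2 point(s)
  x = 3: RHS = 1, y in [1, 16]  -> 2 point(s)
  x = 4: RHS = 15, y in [7, 10]  -> 2 point(s)
  x = 5: RHS = 2, y in [6, 11]  -> 2 point(s)
  x = 6: RHS = 2, y in [6, 11]  -> 2 point(s)
  x = 7: RHS = 4, y in [2, 15]  -> 2 point(s)
  x = 9: RHS = 4, y in [2, 15]  -> 2 point(s)
  x = 11: RHS = 16, y in [4, 13]  -> 2 point(s)
  x = 12: RHS = 16, y in [4, 13]  -> 2 point(s)
  x = 14: RHS = 0, y in [0]  -> 1 point(s)
  x = 15: RHS = 13, y in [8, 9]  -> 2 point(s)
Affine points: 23. Add the point at infinity: total = 24.

#E(F_17) = 24


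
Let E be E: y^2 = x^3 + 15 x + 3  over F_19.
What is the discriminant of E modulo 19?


4 a^3 + 27 b^2 = 4*15^3 + 27*3^2 = 13500 + 243 = 13743
Delta = -16 * (13743) = -219888
Delta mod 19 = 18

Delta = 18 (mod 19)


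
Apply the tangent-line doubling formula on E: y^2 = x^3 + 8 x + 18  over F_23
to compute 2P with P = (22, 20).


Doubling: s = (3 x1^2 + a) / (2 y1)
s = (3*22^2 + 8) / (2*20) mod 23 = 2
x3 = s^2 - 2 x1 mod 23 = 2^2 - 2*22 = 6
y3 = s (x1 - x3) - y1 mod 23 = 2 * (22 - 6) - 20 = 12

2P = (6, 12)


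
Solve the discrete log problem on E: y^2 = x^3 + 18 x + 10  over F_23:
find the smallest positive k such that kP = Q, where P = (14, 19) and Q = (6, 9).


Enumerate multiples of P until we hit Q = (6, 9):
  1P = (14, 19)
  2P = (19, 9)
  3P = (17, 10)
  4P = (1, 11)
  5P = (16, 1)
  6P = (5, 15)
  7P = (13, 7)
  8P = (2, 10)
  9P = (9, 2)
  10P = (18, 18)
  11P = (4, 13)
  12P = (21, 9)
  13P = (6, 9)
Match found at i = 13.

k = 13


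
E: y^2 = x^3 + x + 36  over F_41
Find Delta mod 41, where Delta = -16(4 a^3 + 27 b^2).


4 a^3 + 27 b^2 = 4*1^3 + 27*36^2 = 4 + 34992 = 34996
Delta = -16 * (34996) = -559936
Delta mod 41 = 1

Delta = 1 (mod 41)


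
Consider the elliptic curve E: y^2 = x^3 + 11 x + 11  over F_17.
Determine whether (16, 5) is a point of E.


Check whether y^2 = x^3 + 11 x + 11 (mod 17) for (x, y) = (16, 5).
LHS: y^2 = 5^2 mod 17 = 8
RHS: x^3 + 11 x + 11 = 16^3 + 11*16 + 11 mod 17 = 16
LHS != RHS

No, not on the curve


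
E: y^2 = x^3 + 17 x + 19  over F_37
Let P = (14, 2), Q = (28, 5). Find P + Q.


P != Q, so use the chord formula.
s = (y2 - y1) / (x2 - x1) = (3) / (14) mod 37 = 24
x3 = s^2 - x1 - x2 mod 37 = 24^2 - 14 - 28 = 16
y3 = s (x1 - x3) - y1 mod 37 = 24 * (14 - 16) - 2 = 24

P + Q = (16, 24)


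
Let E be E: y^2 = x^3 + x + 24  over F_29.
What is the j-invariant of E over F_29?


Delta = -16(4 a^3 + 27 b^2) mod 29 = 11
-1728 * (4 a)^3 = -1728 * (4*1)^3 mod 29 = 14
j = 14 * 11^(-1) mod 29 = 25

j = 25 (mod 29)


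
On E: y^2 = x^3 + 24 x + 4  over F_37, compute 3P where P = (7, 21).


k = 3 = 11_2 (binary, LSB first: 11)
Double-and-add from P = (7, 21):
  bit 0 = 1: acc = O + (7, 21) = (7, 21)
  bit 1 = 1: acc = (7, 21) + (19, 20) = (20, 14)

3P = (20, 14)


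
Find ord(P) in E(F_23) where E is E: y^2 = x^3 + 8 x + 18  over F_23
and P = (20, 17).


Compute successive multiples of P until we hit O:
  1P = (20, 17)
  2P = (7, 16)
  3P = (22, 20)
  4P = (12, 18)
  5P = (0, 15)
  6P = (6, 12)
  7P = (1, 21)
  8P = (3, 0)
  ... (continuing to 16P)
  16P = O

ord(P) = 16


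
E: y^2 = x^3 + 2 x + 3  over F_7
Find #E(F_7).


For each x in F_7, count y with y^2 = x^3 + 2 x + 3 mod 7:
  x = 2: RHS = 1, y in [1, 6]  -> 2 point(s)
  x = 3: RHS = 1, y in [1, 6]  -> 2 point(s)
  x = 6: RHS = 0, y in [0]  -> 1 point(s)
Affine points: 5. Add the point at infinity: total = 6.

#E(F_7) = 6


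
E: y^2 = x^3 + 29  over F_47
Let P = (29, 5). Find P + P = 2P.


Doubling: s = (3 x1^2 + a) / (2 y1)
s = (3*29^2 + 0) / (2*5) mod 47 = 22
x3 = s^2 - 2 x1 mod 47 = 22^2 - 2*29 = 3
y3 = s (x1 - x3) - y1 mod 47 = 22 * (29 - 3) - 5 = 3

2P = (3, 3)


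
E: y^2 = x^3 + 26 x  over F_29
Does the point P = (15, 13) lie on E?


Check whether y^2 = x^3 + 26 x + 0 (mod 29) for (x, y) = (15, 13).
LHS: y^2 = 13^2 mod 29 = 24
RHS: x^3 + 26 x + 0 = 15^3 + 26*15 + 0 mod 29 = 24
LHS = RHS

Yes, on the curve


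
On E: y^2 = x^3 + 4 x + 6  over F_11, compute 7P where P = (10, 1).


k = 7 = 111_2 (binary, LSB first: 111)
Double-and-add from P = (10, 1):
  bit 0 = 1: acc = O + (10, 1) = (10, 1)
  bit 1 = 1: acc = (10, 1) + (6, 2) = (4, 3)
  bit 2 = 1: acc = (4, 3) + (2, 0) = (10, 10)

7P = (10, 10)


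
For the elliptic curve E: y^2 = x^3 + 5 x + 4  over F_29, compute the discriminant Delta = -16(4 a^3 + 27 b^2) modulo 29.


4 a^3 + 27 b^2 = 4*5^3 + 27*4^2 = 500 + 432 = 932
Delta = -16 * (932) = -14912
Delta mod 29 = 23

Delta = 23 (mod 29)


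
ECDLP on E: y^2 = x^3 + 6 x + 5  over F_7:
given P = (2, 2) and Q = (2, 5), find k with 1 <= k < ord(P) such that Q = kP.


Enumerate multiples of P until we hit Q = (2, 5):
  1P = (2, 2)
  2P = (4, 3)
  3P = (3, 1)
  4P = (3, 6)
  5P = (4, 4)
  6P = (2, 5)
Match found at i = 6.

k = 6


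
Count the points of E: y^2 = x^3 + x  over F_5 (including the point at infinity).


For each x in F_5, count y with y^2 = x^3 + 1 x + 0 mod 5:
  x = 0: RHS = 0, y in [0]  -> 1 point(s)
  x = 2: RHS = 0, y in [0]  -> 1 point(s)
  x = 3: RHS = 0, y in [0]  -> 1 point(s)
Affine points: 3. Add the point at infinity: total = 4.

#E(F_5) = 4


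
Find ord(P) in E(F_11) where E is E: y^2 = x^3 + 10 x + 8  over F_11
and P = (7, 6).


Compute successive multiples of P until we hit O:
  1P = (7, 6)
  2P = (6, 8)
  3P = (2, 6)
  4P = (2, 5)
  5P = (6, 3)
  6P = (7, 5)
  7P = O

ord(P) = 7


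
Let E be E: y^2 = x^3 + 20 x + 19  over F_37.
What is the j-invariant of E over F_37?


Delta = -16(4 a^3 + 27 b^2) mod 37 = 9
-1728 * (4 a)^3 = -1728 * (4*20)^3 mod 37 = 8
j = 8 * 9^(-1) mod 37 = 5

j = 5 (mod 37)


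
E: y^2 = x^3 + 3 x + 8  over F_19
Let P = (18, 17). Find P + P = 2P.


Doubling: s = (3 x1^2 + a) / (2 y1)
s = (3*18^2 + 3) / (2*17) mod 19 = 8
x3 = s^2 - 2 x1 mod 19 = 8^2 - 2*18 = 9
y3 = s (x1 - x3) - y1 mod 19 = 8 * (18 - 9) - 17 = 17

2P = (9, 17)


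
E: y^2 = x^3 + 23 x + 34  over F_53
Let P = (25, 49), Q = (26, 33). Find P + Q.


P != Q, so use the chord formula.
s = (y2 - y1) / (x2 - x1) = (37) / (1) mod 53 = 37
x3 = s^2 - x1 - x2 mod 53 = 37^2 - 25 - 26 = 46
y3 = s (x1 - x3) - y1 mod 53 = 37 * (25 - 46) - 49 = 22

P + Q = (46, 22)


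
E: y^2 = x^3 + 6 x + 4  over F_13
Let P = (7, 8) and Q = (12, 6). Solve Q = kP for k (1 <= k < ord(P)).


Enumerate multiples of P until we hit Q = (12, 6):
  1P = (7, 8)
  2P = (0, 11)
  3P = (3, 7)
  4P = (12, 7)
  5P = (6, 10)
  6P = (4, 12)
  7P = (11, 6)
  8P = (5, 4)
  9P = (5, 9)
  10P = (11, 7)
  11P = (4, 1)
  12P = (6, 3)
  13P = (12, 6)
Match found at i = 13.

k = 13


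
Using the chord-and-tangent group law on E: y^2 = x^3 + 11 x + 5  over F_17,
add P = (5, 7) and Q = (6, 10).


P != Q, so use the chord formula.
s = (y2 - y1) / (x2 - x1) = (3) / (1) mod 17 = 3
x3 = s^2 - x1 - x2 mod 17 = 3^2 - 5 - 6 = 15
y3 = s (x1 - x3) - y1 mod 17 = 3 * (5 - 15) - 7 = 14

P + Q = (15, 14)


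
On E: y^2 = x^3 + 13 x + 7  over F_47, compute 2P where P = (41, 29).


Doubling: s = (3 x1^2 + a) / (2 y1)
s = (3*41^2 + 13) / (2*29) mod 47 = 11
x3 = s^2 - 2 x1 mod 47 = 11^2 - 2*41 = 39
y3 = s (x1 - x3) - y1 mod 47 = 11 * (41 - 39) - 29 = 40

2P = (39, 40)


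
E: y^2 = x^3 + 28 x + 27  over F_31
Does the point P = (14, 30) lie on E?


Check whether y^2 = x^3 + 28 x + 27 (mod 31) for (x, y) = (14, 30).
LHS: y^2 = 30^2 mod 31 = 1
RHS: x^3 + 28 x + 27 = 14^3 + 28*14 + 27 mod 31 = 1
LHS = RHS

Yes, on the curve


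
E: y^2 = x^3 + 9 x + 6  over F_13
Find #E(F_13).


For each x in F_13, count y with y^2 = x^3 + 9 x + 6 mod 13:
  x = 1: RHS = 3, y in [4, 9]  -> 2 point(s)
  x = 6: RHS = 3, y in [4, 9]  -> 2 point(s)
  x = 7: RHS = 9, y in [3, 10]  -> 2 point(s)
  x = 9: RHS = 10, y in [6, 7]  -> 2 point(s)
  x = 10: RHS = 4, y in [2, 11]  -> 2 point(s)
  x = 12: RHS = 9, y in [3, 10]  -> 2 point(s)
Affine points: 12. Add the point at infinity: total = 13.

#E(F_13) = 13


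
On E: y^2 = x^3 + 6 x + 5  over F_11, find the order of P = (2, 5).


Compute successive multiples of P until we hit O:
  1P = (2, 5)
  2P = (1, 10)
  3P = (0, 7)
  4P = (10, 3)
  5P = (8, 2)
  6P = (4, 7)
  7P = (6, 2)
  8P = (7, 7)
  ... (continuing to 17P)
  17P = O

ord(P) = 17


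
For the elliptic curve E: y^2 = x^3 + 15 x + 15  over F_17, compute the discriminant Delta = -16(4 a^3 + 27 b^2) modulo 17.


4 a^3 + 27 b^2 = 4*15^3 + 27*15^2 = 13500 + 6075 = 19575
Delta = -16 * (19575) = -313200
Delta mod 17 = 8

Delta = 8 (mod 17)


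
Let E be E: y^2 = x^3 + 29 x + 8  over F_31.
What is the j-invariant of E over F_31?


Delta = -16(4 a^3 + 27 b^2) mod 31 = 20
-1728 * (4 a)^3 = -1728 * (4*29)^3 mod 31 = 27
j = 27 * 20^(-1) mod 31 = 6

j = 6 (mod 31)


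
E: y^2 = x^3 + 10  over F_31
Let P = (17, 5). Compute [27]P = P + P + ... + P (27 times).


k = 27 = 11011_2 (binary, LSB first: 11011)
Double-and-add from P = (17, 5):
  bit 0 = 1: acc = O + (17, 5) = (17, 5)
  bit 1 = 1: acc = (17, 5) + (6, 28) = (28, 18)
  bit 2 = 0: acc unchanged = (28, 18)
  bit 3 = 1: acc = (28, 18) + (29, 8) = (12, 8)
  bit 4 = 1: acc = (12, 8) + (22, 5) = (16, 18)

27P = (16, 18)


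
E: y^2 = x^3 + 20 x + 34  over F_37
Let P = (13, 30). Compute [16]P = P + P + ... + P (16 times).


k = 16 = 10000_2 (binary, LSB first: 00001)
Double-and-add from P = (13, 30):
  bit 0 = 0: acc unchanged = O
  bit 1 = 0: acc unchanged = O
  bit 2 = 0: acc unchanged = O
  bit 3 = 0: acc unchanged = O
  bit 4 = 1: acc = O + (17, 25) = (17, 25)

16P = (17, 25)


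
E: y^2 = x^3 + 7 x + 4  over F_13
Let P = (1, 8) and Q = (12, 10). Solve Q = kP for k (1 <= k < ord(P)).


Enumerate multiples of P until we hit Q = (12, 10):
  1P = (1, 8)
  2P = (12, 3)
  3P = (3, 0)
  4P = (12, 10)
Match found at i = 4.

k = 4


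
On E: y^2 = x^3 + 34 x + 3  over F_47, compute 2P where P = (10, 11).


Doubling: s = (3 x1^2 + a) / (2 y1)
s = (3*10^2 + 34) / (2*11) mod 47 = 28
x3 = s^2 - 2 x1 mod 47 = 28^2 - 2*10 = 12
y3 = s (x1 - x3) - y1 mod 47 = 28 * (10 - 12) - 11 = 27

2P = (12, 27)


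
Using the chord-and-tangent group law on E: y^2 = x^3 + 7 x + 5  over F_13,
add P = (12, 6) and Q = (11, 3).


P != Q, so use the chord formula.
s = (y2 - y1) / (x2 - x1) = (10) / (12) mod 13 = 3
x3 = s^2 - x1 - x2 mod 13 = 3^2 - 12 - 11 = 12
y3 = s (x1 - x3) - y1 mod 13 = 3 * (12 - 12) - 6 = 7

P + Q = (12, 7)


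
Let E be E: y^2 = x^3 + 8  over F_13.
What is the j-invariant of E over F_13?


Delta = -16(4 a^3 + 27 b^2) mod 13 = 3
-1728 * (4 a)^3 = -1728 * (4*0)^3 mod 13 = 0
j = 0 * 3^(-1) mod 13 = 0

j = 0 (mod 13)


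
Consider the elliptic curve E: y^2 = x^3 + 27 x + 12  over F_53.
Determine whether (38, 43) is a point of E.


Check whether y^2 = x^3 + 27 x + 12 (mod 53) for (x, y) = (38, 43).
LHS: y^2 = 43^2 mod 53 = 47
RHS: x^3 + 27 x + 12 = 38^3 + 27*38 + 12 mod 53 = 48
LHS != RHS

No, not on the curve


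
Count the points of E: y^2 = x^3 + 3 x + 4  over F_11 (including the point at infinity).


For each x in F_11, count y with y^2 = x^3 + 3 x + 4 mod 11:
  x = 0: RHS = 4, y in [2, 9]  -> 2 point(s)
  x = 4: RHS = 3, y in [5, 6]  -> 2 point(s)
  x = 5: RHS = 1, y in [1, 10]  -> 2 point(s)
  x = 7: RHS = 5, y in [4, 7]  -> 2 point(s)
  x = 8: RHS = 1, y in [1, 10]  -> 2 point(s)
  x = 9: RHS = 1, y in [1, 10]  -> 2 point(s)
  x = 10: RHS = 0, y in [0]  -> 1 point(s)
Affine points: 13. Add the point at infinity: total = 14.

#E(F_11) = 14


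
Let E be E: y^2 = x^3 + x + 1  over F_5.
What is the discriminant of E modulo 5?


4 a^3 + 27 b^2 = 4*1^3 + 27*1^2 = 4 + 27 = 31
Delta = -16 * (31) = -496
Delta mod 5 = 4

Delta = 4 (mod 5)


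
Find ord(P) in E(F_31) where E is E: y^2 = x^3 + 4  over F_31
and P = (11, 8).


Compute successive multiples of P until we hit O:
  1P = (11, 8)
  2P = (23, 22)
  3P = (13, 0)
  4P = (23, 9)
  5P = (11, 23)
  6P = O

ord(P) = 6


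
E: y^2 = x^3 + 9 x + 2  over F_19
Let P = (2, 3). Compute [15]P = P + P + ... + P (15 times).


k = 15 = 1111_2 (binary, LSB first: 1111)
Double-and-add from P = (2, 3):
  bit 0 = 1: acc = O + (2, 3) = (2, 3)
  bit 1 = 1: acc = (2, 3) + (13, 6) = (8, 4)
  bit 2 = 1: acc = (8, 4) + (18, 7) = (10, 3)
  bit 3 = 1: acc = (10, 3) + (7, 16) = (6, 5)

15P = (6, 5)


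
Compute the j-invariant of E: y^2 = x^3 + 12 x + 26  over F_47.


Delta = -16(4 a^3 + 27 b^2) mod 47 = 25
-1728 * (4 a)^3 = -1728 * (4*12)^3 mod 47 = 11
j = 11 * 25^(-1) mod 47 = 23

j = 23 (mod 47)
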